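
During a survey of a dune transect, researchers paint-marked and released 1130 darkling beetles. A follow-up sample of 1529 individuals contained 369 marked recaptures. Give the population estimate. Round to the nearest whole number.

N ≈ 4682

If marked individuals mix randomly, R/C ≈ M/N, giving N ≈ M·C/R.
N = (1130 × 1529) / 369 = 1727770 / 369 ≈ 4682.3 → 4682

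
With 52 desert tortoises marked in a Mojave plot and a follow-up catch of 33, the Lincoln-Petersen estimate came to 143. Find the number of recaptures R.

R = 12

From N = M·C/R: R = M·C / N = 52·33 / 143 = 1716 / 143 = 12.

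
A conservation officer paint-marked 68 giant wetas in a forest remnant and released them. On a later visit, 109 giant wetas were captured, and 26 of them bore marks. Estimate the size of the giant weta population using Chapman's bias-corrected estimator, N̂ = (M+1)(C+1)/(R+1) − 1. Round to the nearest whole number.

N ≈ 280

N̂ = (68+1)(109+1)/(26+1) − 1 = 69·110/27 − 1
= 7590/27 − 1 ≈ 281.1 − 1 ≈ 280.1 → 280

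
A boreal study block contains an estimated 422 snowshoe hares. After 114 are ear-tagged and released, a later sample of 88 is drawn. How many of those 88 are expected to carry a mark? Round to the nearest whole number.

expected recaptures ≈ 24

Expected recaptures E[R] = M·C / N.
E[R] = 114 × 88 / 422 = 10032 / 422 ≈ 23.8 → 24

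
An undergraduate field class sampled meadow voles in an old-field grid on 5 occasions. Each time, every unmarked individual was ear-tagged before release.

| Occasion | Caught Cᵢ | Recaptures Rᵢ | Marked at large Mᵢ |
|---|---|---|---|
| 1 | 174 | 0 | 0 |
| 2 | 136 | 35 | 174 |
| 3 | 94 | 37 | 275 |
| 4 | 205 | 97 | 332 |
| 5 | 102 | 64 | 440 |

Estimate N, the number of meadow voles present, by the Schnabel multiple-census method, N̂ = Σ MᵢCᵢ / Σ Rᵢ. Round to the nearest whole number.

N ≈ 697

Σ MᵢCᵢ = 0·174 + 174·136 + 275·94 + 332·205 + 440·102 = 0 + 23664 + 25850 + 68060 + 44880 = 162454
Σ Rᵢ = 0 + 35 + 37 + 97 + 64 = 233
N̂ = 162454 / 233 ≈ 697.2 → 697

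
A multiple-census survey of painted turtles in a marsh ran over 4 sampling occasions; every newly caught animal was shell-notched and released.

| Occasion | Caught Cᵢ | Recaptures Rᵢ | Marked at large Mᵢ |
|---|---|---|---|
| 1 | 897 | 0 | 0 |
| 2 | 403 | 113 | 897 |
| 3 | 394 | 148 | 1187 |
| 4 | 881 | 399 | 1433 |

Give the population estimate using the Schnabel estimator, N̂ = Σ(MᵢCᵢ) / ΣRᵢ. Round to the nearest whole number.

Σ MᵢCᵢ = 0·897 + 897·403 + 1187·394 + 1433·881 = 0 + 361491 + 467678 + 1262473 = 2091642
Σ Rᵢ = 0 + 113 + 148 + 399 = 660
N̂ = 2091642 / 660 ≈ 3169.2 → 3169

N ≈ 3169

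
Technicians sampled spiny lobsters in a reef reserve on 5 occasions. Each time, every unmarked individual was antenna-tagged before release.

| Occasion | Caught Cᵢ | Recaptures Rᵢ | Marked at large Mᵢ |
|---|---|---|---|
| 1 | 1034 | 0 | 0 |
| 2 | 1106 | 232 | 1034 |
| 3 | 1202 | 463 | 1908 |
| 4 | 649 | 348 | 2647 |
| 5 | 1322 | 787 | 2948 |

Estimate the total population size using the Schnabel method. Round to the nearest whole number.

N ≈ 4947

Σ MᵢCᵢ = 0·1034 + 1034·1106 + 1908·1202 + 2647·649 + 2948·1322 = 0 + 1143604 + 2293416 + 1717903 + 3897256 = 9052179
Σ Rᵢ = 0 + 232 + 463 + 348 + 787 = 1830
N̂ = 9052179 / 1830 ≈ 4946.5 → 4947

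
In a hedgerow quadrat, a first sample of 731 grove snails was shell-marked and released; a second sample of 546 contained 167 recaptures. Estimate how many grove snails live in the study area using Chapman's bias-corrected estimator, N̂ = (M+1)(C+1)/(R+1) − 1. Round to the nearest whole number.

N̂ = (731+1)(546+1)/(167+1) − 1 = 732·547/168 − 1
= 400404/168 − 1 ≈ 2383.4 − 1 ≈ 2382.4 → 2382

N ≈ 2382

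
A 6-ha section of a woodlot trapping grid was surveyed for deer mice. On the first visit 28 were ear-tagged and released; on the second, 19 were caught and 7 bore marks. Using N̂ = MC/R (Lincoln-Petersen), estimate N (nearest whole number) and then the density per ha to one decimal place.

N̂ = 28·19/7 = 532/7 = 76
Density = N̂ / area = 76 / 6 ≈ 12.67 → 12.7 per ha

density ≈ 12.7 deer mice per ha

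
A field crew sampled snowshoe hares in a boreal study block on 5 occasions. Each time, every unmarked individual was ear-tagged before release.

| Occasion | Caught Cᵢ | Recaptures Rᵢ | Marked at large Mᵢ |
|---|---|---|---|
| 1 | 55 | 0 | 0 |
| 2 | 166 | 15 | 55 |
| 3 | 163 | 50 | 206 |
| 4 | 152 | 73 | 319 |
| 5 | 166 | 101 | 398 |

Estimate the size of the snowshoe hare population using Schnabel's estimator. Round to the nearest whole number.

Σ MᵢCᵢ = 0·55 + 55·166 + 206·163 + 319·152 + 398·166 = 0 + 9130 + 33578 + 48488 + 66068 = 157264
Σ Rᵢ = 0 + 15 + 50 + 73 + 101 = 239
N̂ = 157264 / 239 ≈ 658.0 → 658

N ≈ 658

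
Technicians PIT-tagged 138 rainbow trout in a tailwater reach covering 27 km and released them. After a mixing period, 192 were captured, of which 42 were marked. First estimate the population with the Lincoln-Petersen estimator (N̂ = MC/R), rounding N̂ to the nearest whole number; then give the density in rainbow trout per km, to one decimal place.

N̂ = 138·192/42 = 26496/42 ≈ 630.9 → 631
Density = N̂ / area = 631 / 27 ≈ 23.37 → 23.4 per km

density ≈ 23.4 rainbow trout per km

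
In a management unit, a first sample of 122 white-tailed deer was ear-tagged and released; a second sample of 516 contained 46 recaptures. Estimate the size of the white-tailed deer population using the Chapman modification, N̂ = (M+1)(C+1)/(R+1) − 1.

N = 1352

N̂ = (122+1)(516+1)/(46+1) − 1 = 123·517/47 − 1
= 63591/47 − 1 = 1353 − 1 = 1352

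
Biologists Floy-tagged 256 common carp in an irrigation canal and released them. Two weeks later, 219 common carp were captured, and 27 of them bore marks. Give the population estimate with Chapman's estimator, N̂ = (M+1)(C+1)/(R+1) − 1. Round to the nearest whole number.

N̂ = (256+1)(219+1)/(27+1) − 1 = 257·220/28 − 1
= 56540/28 − 1 ≈ 2019.3 − 1 ≈ 2018.3 → 2018

N ≈ 2018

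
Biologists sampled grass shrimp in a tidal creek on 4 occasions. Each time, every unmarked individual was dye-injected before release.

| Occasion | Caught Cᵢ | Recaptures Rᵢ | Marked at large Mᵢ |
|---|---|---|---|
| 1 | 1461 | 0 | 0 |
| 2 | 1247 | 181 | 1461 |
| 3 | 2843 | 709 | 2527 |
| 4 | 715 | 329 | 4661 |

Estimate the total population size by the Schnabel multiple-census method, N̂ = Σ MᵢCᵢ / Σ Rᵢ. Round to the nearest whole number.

Σ MᵢCᵢ = 0·1461 + 1461·1247 + 2527·2843 + 4661·715 = 0 + 1821867 + 7184261 + 3332615 = 12338743
Σ Rᵢ = 0 + 181 + 709 + 329 = 1219
N̂ = 12338743 / 1219 ≈ 10122.0 → 10122

N ≈ 10,122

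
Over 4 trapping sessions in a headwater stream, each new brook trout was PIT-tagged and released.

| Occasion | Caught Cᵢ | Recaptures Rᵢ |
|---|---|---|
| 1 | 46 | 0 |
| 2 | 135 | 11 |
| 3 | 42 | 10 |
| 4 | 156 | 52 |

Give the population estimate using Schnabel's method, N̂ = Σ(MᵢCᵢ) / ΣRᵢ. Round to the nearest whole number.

Marked at large before each occasion: Mᵢ = Σⱼ<ᵢ (Cⱼ − Rⱼ) → M1=0, M2=46, M3=170, M4=202
Σ MᵢCᵢ = 0·46 + 46·135 + 170·42 + 202·156 = 0 + 6210 + 7140 + 31512 = 44862
Σ Rᵢ = 0 + 11 + 10 + 52 = 73
N̂ = 44862 / 73 ≈ 614.5 → 615

N ≈ 615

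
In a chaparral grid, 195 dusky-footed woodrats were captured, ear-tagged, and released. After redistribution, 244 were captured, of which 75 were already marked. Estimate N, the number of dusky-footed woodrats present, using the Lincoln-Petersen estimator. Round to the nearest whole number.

Lincoln-Petersen assumes M/N = R/C, so N = M·C / R.
N = (195 × 244) / 75 = 47580 / 75 ≈ 634.4 → 634

N ≈ 634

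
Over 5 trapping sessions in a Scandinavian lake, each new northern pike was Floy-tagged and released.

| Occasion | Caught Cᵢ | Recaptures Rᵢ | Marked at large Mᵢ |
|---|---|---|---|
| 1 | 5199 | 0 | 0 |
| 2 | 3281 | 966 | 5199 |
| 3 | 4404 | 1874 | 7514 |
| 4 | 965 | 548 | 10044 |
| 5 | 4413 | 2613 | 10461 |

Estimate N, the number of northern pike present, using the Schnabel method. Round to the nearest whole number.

N ≈ 17,665

Σ MᵢCᵢ = 0·5199 + 5199·3281 + 7514·4404 + 10044·965 + 10461·4413 = 0 + 17057919 + 33091656 + 9692460 + 46164393 = 106006428
Σ Rᵢ = 0 + 966 + 1874 + 548 + 2613 = 6001
N̂ = 106006428 / 6001 ≈ 17664.8 → 17665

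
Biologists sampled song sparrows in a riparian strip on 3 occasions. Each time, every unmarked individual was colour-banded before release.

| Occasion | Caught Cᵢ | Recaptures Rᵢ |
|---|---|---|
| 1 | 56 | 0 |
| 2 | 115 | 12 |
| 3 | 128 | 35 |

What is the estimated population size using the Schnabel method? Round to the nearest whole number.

Marked at large before each occasion: Mᵢ = Σⱼ<ᵢ (Cⱼ − Rⱼ) → M1=0, M2=56, M3=159
Σ MᵢCᵢ = 0·56 + 56·115 + 159·128 = 0 + 6440 + 20352 = 26792
Σ Rᵢ = 0 + 12 + 35 = 47
N̂ = 26792 / 47 ≈ 570.0 → 570

N ≈ 570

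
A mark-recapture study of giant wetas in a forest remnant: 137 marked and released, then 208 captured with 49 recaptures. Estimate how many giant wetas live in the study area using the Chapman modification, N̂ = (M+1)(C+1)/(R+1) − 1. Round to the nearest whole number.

N ≈ 576

N̂ = (137+1)(208+1)/(49+1) − 1 = 138·209/50 − 1
= 28842/50 − 1 ≈ 576.8 − 1 ≈ 575.8 → 576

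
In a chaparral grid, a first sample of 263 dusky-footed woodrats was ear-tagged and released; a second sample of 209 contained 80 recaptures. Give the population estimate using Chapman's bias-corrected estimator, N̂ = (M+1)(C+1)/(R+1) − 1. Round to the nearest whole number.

N ≈ 683

N̂ = (263+1)(209+1)/(80+1) − 1 = 264·210/81 − 1
= 55440/81 − 1 ≈ 684.4 − 1 ≈ 683.4 → 683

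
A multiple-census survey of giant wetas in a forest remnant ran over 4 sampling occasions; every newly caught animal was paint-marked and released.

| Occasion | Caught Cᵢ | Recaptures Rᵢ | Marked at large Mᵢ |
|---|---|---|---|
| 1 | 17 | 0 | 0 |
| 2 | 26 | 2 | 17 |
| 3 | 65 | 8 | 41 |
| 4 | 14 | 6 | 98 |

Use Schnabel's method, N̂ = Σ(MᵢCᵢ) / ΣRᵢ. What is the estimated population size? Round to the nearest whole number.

Σ MᵢCᵢ = 0·17 + 17·26 + 41·65 + 98·14 = 0 + 442 + 2665 + 1372 = 4479
Σ Rᵢ = 0 + 2 + 8 + 6 = 16
N̂ = 4479 / 16 ≈ 279.9 → 280

N ≈ 280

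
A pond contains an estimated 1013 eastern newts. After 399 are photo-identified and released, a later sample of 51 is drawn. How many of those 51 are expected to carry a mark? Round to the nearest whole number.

The marked fraction of the population is 399/1013, so in a sample of 51 expect C·(M/N) marked.
E[R] = 399 × 51 / 1013 = 20349 / 1013 ≈ 20.1 → 20

expected recaptures ≈ 20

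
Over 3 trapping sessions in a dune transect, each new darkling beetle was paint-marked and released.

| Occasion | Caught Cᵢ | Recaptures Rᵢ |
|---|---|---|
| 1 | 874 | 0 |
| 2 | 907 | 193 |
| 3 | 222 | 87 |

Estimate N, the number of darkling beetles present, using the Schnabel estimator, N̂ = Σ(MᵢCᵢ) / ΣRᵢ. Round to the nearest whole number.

Marked at large before each occasion: Mᵢ = Σⱼ<ᵢ (Cⱼ − Rⱼ) → M1=0, M2=874, M3=1588
Σ MᵢCᵢ = 0·874 + 874·907 + 1588·222 = 0 + 792718 + 352536 = 1145254
Σ Rᵢ = 0 + 193 + 87 = 280
N̂ = 1145254 / 280 ≈ 4090.2 → 4090

N ≈ 4090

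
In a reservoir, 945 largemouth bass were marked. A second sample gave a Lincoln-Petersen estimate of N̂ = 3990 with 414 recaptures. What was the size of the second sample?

From N = M·C/R: C = N·R / M = 3990·414 / 945 = 1651860 / 945 = 1748.

C = 1748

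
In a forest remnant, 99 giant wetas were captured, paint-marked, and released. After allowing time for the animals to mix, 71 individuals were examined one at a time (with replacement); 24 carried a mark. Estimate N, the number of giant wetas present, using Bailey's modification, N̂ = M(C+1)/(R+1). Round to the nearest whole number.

N ≈ 285

N̂ = 99·(71+1)/(24+1) = 99·72/25 = 7128/25 ≈ 285.1 → 285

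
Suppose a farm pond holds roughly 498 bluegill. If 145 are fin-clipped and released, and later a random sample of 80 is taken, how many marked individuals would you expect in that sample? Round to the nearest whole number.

expected recaptures ≈ 23

The marked fraction of the population is 145/498, so in a sample of 80 expect C·(M/N) marked.
E[R] = 145 × 80 / 498 = 11600 / 498 ≈ 23.3 → 23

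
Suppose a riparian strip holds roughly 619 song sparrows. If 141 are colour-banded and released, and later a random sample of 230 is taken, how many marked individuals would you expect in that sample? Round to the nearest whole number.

The marked fraction of the population is 141/619, so in a sample of 230 expect C·(M/N) marked.
E[R] = 141 × 230 / 619 = 32430 / 619 ≈ 52.4 → 52

expected recaptures ≈ 52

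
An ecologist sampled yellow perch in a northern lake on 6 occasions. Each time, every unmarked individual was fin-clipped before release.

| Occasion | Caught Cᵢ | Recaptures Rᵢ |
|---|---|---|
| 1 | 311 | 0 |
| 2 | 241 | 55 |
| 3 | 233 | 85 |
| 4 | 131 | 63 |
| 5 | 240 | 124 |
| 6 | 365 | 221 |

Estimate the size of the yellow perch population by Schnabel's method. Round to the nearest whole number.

Marked at large before each occasion: Mᵢ = Σⱼ<ᵢ (Cⱼ − Rⱼ) → M1=0, M2=311, M3=497, M4=645, M5=713, M6=829
Σ MᵢCᵢ = 0·311 + 311·241 + 497·233 + 645·131 + 713·240 + 829·365 = 0 + 74951 + 115801 + 84495 + 171120 + 302585 = 748952
Σ Rᵢ = 0 + 55 + 85 + 63 + 124 + 221 = 548
N̂ = 748952 / 548 ≈ 1366.7 → 1367

N ≈ 1367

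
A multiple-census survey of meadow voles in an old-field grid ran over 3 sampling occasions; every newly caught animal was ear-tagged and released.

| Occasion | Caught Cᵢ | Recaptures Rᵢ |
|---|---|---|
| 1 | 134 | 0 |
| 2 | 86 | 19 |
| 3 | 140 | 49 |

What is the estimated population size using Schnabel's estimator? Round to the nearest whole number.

Marked at large before each occasion: Mᵢ = Σⱼ<ᵢ (Cⱼ − Rⱼ) → M1=0, M2=134, M3=201
Σ MᵢCᵢ = 0·134 + 134·86 + 201·140 = 0 + 11524 + 28140 = 39664
Σ Rᵢ = 0 + 19 + 49 = 68
N̂ = 39664 / 68 ≈ 583.3 → 583

N ≈ 583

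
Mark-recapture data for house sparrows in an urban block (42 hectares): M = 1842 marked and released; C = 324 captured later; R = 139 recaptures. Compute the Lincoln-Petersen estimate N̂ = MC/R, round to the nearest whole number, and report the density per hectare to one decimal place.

N̂ = 1842·324/139 = 596808/139 ≈ 4293.6 → 4294
Density = N̂ / area = 4294 / 42 ≈ 102.24 → 102.2 per hectare

density ≈ 102.2 house sparrows per hectare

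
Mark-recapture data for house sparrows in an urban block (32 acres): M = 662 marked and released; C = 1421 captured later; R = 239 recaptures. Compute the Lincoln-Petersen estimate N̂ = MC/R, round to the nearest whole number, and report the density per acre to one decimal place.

density ≈ 123.0 house sparrows per acre

N̂ = 662·1421/239 = 940702/239 ≈ 3936.0 → 3936
Density = N̂ / area = 3936 / 32 = 123.0 per acre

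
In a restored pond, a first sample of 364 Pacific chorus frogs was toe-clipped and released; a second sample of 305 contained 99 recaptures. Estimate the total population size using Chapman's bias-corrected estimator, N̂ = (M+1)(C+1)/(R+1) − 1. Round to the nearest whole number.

N ≈ 1116

N̂ = (364+1)(305+1)/(99+1) − 1 = 365·306/100 − 1
= 111690/100 − 1 ≈ 1116.9 − 1 ≈ 1115.9 → 1116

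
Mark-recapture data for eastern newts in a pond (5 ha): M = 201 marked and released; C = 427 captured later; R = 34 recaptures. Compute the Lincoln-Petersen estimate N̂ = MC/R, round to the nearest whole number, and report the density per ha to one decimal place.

N̂ = 201·427/34 = 85827/34 ≈ 2524.3 → 2524
Density = N̂ / area = 2524 / 5 ≈ 504.80 → 504.8 per ha

density ≈ 504.8 eastern newts per ha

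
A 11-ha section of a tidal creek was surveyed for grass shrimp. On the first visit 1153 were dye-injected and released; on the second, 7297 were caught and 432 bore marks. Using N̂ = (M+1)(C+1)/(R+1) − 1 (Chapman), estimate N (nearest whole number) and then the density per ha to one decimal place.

N̂ = 1154·7298/433 − 1 = 8421892/433 − 1 ≈ 19449.1 → 19449
Density = N̂ / area = 19449 / 11 ≈ 1768.09 → 1768.1 per ha

density ≈ 1768.1 grass shrimp per ha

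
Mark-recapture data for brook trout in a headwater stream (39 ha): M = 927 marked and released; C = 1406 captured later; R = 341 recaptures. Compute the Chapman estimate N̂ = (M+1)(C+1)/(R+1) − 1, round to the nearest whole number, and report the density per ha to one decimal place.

density ≈ 97.9 brook trout per ha

N̂ = 928·1407/342 − 1 = 1305696/342 − 1 ≈ 3816.8 → 3817
Density = N̂ / area = 3817 / 39 ≈ 97.87 → 97.9 per ha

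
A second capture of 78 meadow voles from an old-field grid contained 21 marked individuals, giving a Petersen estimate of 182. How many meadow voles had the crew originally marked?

From N = M·C/R: M = N·R / C = 182·21 / 78 = 3822 / 78 = 49.

M = 49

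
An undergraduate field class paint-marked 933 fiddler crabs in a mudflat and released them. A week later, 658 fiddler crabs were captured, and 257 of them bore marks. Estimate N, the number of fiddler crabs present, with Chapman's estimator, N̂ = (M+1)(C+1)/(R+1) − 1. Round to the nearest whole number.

N ≈ 2385

N̂ = (933+1)(658+1)/(257+1) − 1 = 934·659/258 − 1
= 615506/258 − 1 ≈ 2385.7 − 1 ≈ 2384.7 → 2385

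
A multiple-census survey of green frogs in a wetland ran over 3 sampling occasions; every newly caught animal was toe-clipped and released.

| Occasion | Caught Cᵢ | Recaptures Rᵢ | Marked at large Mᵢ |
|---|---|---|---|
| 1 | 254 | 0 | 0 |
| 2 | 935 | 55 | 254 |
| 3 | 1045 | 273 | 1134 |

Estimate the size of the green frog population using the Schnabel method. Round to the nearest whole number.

Σ MᵢCᵢ = 0·254 + 254·935 + 1134·1045 = 0 + 237490 + 1185030 = 1422520
Σ Rᵢ = 0 + 55 + 273 = 328
N̂ = 1422520 / 328 ≈ 4337.0 → 4337

N ≈ 4337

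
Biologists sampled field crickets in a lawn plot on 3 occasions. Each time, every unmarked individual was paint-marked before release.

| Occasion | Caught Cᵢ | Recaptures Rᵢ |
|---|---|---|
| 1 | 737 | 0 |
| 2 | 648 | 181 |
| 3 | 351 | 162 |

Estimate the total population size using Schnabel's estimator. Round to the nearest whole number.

N ≈ 2624

Marked at large before each occasion: Mᵢ = Σⱼ<ᵢ (Cⱼ − Rⱼ) → M1=0, M2=737, M3=1204
Σ MᵢCᵢ = 0·737 + 737·648 + 1204·351 = 0 + 477576 + 422604 = 900180
Σ Rᵢ = 0 + 181 + 162 = 343
N̂ = 900180 / 343 ≈ 2624.4 → 2624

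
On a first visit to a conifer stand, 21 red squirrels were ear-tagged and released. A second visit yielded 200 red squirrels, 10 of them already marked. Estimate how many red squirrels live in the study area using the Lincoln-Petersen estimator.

If marked individuals mix randomly, R/C ≈ M/N, giving N ≈ M·C/R.
N = (21 × 200) / 10 = 4200 / 10 = 420

N = 420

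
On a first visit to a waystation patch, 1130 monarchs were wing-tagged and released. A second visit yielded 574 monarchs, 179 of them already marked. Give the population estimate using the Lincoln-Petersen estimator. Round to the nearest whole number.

N ≈ 3624

N = (1130 × 574) / 179 = 648620 / 179 ≈ 3623.6 → 3624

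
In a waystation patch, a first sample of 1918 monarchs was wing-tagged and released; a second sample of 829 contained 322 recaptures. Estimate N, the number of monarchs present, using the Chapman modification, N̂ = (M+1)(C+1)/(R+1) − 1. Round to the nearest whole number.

N̂ = (1918+1)(829+1)/(322+1) − 1 = 1919·830/323 − 1
= 1592770/323 − 1 ≈ 4931.2 − 1 ≈ 4930.2 → 4930

N ≈ 4930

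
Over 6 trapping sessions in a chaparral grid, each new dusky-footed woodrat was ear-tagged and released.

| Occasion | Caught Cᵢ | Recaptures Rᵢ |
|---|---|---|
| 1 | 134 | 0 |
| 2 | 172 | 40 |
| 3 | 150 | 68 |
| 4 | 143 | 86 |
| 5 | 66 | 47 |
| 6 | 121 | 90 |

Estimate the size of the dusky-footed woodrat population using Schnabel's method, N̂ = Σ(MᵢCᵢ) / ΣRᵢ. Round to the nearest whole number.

N ≈ 576

Marked at large before each occasion: Mᵢ = Σⱼ<ᵢ (Cⱼ − Rⱼ) → M1=0, M2=134, M3=266, M4=348, M5=405, M6=424
Σ MᵢCᵢ = 0·134 + 134·172 + 266·150 + 348·143 + 405·66 + 424·121 = 0 + 23048 + 39900 + 49764 + 26730 + 51304 = 190746
Σ Rᵢ = 0 + 40 + 68 + 86 + 47 + 90 = 331
N̂ = 190746 / 331 ≈ 576.3 → 576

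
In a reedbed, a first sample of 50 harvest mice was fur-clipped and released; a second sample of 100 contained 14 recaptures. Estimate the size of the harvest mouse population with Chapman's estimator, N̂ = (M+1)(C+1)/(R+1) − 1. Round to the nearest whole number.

N ≈ 342

N̂ = (50+1)(100+1)/(14+1) − 1 = 51·101/15 − 1
= 5151/15 − 1 ≈ 343.4 − 1 ≈ 342.4 → 342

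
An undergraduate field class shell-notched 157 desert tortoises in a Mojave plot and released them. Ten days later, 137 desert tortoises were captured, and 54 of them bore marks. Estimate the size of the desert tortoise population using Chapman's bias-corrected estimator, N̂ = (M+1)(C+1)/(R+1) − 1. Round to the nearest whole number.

N̂ = (157+1)(137+1)/(54+1) − 1 = 158·138/55 − 1
= 21804/55 − 1 ≈ 396.4 − 1 ≈ 395.4 → 395

N ≈ 395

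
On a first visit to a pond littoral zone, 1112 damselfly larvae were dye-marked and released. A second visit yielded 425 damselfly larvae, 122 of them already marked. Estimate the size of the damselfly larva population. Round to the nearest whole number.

The marked fraction in the recapture sample should equal the marked fraction in the population: 122/425 = 1112/N.
N = (1112 × 425) / 122 = 472600 / 122 ≈ 3873.8 → 3874

N ≈ 3874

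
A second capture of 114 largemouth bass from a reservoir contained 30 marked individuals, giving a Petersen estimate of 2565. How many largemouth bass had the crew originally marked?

From N = M·C/R: M = N·R / C = 2565·30 / 114 = 76950 / 114 = 675.

M = 675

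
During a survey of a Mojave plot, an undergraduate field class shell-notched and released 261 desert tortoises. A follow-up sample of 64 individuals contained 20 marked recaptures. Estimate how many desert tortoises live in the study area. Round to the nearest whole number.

N = (261 × 64) / 20 = 16704 / 20 ≈ 835.2 → 835

N ≈ 835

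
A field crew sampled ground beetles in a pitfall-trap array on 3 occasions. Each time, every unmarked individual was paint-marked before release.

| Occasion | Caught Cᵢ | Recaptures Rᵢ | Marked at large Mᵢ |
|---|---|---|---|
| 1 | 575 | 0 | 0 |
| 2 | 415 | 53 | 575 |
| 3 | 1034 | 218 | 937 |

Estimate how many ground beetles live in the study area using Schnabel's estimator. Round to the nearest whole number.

Σ MᵢCᵢ = 0·575 + 575·415 + 937·1034 = 0 + 238625 + 968858 = 1207483
Σ Rᵢ = 0 + 53 + 218 = 271
N̂ = 1207483 / 271 ≈ 4455.7 → 4456

N ≈ 4456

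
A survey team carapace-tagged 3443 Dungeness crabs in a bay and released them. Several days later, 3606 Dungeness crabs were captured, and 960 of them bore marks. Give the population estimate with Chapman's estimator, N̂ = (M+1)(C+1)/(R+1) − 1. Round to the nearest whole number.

N ≈ 12,926

N̂ = (3443+1)(3606+1)/(960+1) − 1 = 3444·3607/961 − 1
= 12422508/961 − 1 ≈ 12926.6 − 1 ≈ 12925.6 → 12926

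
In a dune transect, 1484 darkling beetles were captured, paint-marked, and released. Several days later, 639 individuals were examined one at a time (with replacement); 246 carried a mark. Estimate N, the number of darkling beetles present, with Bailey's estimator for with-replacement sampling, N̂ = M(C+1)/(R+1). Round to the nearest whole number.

N̂ = 1484·(639+1)/(246+1) = 1484·640/247 = 949760/247 ≈ 3845.2 → 3845

N ≈ 3845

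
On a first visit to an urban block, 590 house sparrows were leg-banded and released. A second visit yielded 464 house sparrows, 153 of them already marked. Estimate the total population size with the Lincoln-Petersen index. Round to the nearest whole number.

N ≈ 1789

If marked individuals mix randomly, R/C ≈ M/N, giving N ≈ M·C/R.
N = (590 × 464) / 153 = 273760 / 153 ≈ 1789.3 → 1789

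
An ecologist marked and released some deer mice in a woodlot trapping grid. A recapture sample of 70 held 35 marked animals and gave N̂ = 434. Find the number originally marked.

M = 217

From N = M·C/R: M = N·R / C = 434·35 / 70 = 15190 / 70 = 217.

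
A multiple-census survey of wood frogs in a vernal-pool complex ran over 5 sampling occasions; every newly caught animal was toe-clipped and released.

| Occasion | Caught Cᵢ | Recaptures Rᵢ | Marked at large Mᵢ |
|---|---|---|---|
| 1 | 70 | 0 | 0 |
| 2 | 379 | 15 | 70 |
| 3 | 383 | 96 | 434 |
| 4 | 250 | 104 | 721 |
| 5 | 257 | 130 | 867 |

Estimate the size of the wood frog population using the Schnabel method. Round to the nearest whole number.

Σ MᵢCᵢ = 0·70 + 70·379 + 434·383 + 721·250 + 867·257 = 0 + 26530 + 166222 + 180250 + 222819 = 595821
Σ Rᵢ = 0 + 15 + 96 + 104 + 130 = 345
N̂ = 595821 / 345 ≈ 1727.0 → 1727

N ≈ 1727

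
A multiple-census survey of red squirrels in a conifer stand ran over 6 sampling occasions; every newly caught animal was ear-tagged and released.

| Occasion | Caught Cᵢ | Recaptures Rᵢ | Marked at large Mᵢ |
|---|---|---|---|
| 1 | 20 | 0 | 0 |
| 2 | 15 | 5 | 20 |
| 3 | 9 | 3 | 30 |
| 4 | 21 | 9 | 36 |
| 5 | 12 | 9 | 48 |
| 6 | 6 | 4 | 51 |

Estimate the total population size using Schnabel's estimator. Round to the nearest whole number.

Σ MᵢCᵢ = 0·20 + 20·15 + 30·9 + 36·21 + 48·12 + 51·6 = 0 + 300 + 270 + 756 + 576 + 306 = 2208
Σ Rᵢ = 0 + 5 + 3 + 9 + 9 + 4 = 30
N̂ = 2208 / 30 ≈ 73.6 → 74

N ≈ 74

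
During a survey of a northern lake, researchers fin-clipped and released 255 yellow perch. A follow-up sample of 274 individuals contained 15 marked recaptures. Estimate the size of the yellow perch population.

Lincoln-Petersen assumes M/N = R/C, so N = M·C / R.
N = (255 × 274) / 15 = 69870 / 15 = 4658

N = 4658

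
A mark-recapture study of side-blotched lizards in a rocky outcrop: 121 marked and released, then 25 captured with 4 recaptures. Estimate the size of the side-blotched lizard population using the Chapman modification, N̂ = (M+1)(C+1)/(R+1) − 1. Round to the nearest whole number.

N ≈ 633

N̂ = (121+1)(25+1)/(4+1) − 1 = 122·26/5 − 1
= 3172/5 − 1 ≈ 634.4 − 1 ≈ 633.4 → 633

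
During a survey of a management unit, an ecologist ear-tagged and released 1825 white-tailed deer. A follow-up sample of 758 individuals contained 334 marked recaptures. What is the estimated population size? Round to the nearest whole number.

If marked individuals mix randomly, R/C ≈ M/N, giving N ≈ M·C/R.
N = (1825 × 758) / 334 = 1383350 / 334 ≈ 4141.8 → 4142

N ≈ 4142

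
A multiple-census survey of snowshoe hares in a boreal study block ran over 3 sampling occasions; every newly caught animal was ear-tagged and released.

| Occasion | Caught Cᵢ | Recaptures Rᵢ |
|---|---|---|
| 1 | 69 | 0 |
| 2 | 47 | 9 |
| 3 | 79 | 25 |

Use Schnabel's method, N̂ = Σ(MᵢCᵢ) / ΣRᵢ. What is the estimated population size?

Marked at large before each occasion: Mᵢ = Σⱼ<ᵢ (Cⱼ − Rⱼ) → M1=0, M2=69, M3=107
Σ MᵢCᵢ = 0·69 + 69·47 + 107·79 = 0 + 3243 + 8453 = 11696
Σ Rᵢ = 0 + 9 + 25 = 34
N̂ = 11696 / 34 = 344

N = 344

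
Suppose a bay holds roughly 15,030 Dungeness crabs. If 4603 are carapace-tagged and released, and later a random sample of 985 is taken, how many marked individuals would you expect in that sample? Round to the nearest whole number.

expected recaptures ≈ 302

Expected recaptures E[R] = M·C / N.
E[R] = 4603 × 985 / 15030 = 4533955 / 15030 ≈ 301.7 → 302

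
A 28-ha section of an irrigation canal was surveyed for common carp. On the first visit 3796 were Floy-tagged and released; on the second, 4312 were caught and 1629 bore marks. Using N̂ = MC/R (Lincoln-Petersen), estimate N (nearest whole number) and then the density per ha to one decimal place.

N̂ = 3796·4312/1629 = 16368352/1629 ≈ 10048.1 → 10048
Density = N̂ / area = 10048 / 28 ≈ 358.86 → 358.9 per ha

density ≈ 358.9 common carp per ha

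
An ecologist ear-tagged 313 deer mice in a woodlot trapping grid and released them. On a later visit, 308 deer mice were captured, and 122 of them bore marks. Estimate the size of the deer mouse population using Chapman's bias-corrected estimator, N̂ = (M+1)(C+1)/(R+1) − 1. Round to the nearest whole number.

N̂ = (313+1)(308+1)/(122+1) − 1 = 314·309/123 − 1
= 97026/123 − 1 ≈ 788.8 − 1 ≈ 787.8 → 788

N ≈ 788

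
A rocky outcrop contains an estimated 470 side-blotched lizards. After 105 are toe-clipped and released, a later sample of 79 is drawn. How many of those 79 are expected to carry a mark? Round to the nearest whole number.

expected recaptures ≈ 18

The marked fraction of the population is 105/470, so in a sample of 79 expect C·(M/N) marked.
E[R] = 105 × 79 / 470 = 8295 / 470 ≈ 17.6 → 18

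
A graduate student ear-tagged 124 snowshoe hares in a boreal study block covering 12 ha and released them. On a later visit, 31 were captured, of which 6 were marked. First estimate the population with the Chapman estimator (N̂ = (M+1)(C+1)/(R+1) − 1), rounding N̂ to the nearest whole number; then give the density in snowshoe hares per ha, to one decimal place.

density ≈ 47.5 snowshoe hares per ha

N̂ = 125·32/7 − 1 = 4000/7 − 1 ≈ 570.4 → 570
Density = N̂ / area = 570 / 12 ≈ 47.50 → 47.5 per ha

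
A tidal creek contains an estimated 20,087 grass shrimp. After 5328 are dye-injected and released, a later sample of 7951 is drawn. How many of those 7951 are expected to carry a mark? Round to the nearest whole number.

Expected recaptures E[R] = M·C / N.
E[R] = 5328 × 7951 / 20087 = 42362928 / 20087 ≈ 2109.0 → 2109

expected recaptures ≈ 2109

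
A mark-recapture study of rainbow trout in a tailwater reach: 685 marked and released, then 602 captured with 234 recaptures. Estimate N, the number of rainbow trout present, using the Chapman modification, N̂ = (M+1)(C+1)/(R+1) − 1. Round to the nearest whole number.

N̂ = (685+1)(602+1)/(234+1) − 1 = 686·603/235 − 1
= 413658/235 − 1 ≈ 1760.2 − 1 ≈ 1759.2 → 1759

N ≈ 1759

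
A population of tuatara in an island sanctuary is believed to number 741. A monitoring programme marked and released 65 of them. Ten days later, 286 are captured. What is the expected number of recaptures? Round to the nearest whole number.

Expected recaptures E[R] = M·C / N.
E[R] = 65 × 286 / 741 = 18590 / 741 ≈ 25.1 → 25

expected recaptures ≈ 25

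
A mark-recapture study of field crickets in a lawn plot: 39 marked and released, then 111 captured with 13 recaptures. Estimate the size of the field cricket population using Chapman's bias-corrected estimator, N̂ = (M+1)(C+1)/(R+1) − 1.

N̂ = (39+1)(111+1)/(13+1) − 1 = 40·112/14 − 1
= 4480/14 − 1 = 320 − 1 = 319

N = 319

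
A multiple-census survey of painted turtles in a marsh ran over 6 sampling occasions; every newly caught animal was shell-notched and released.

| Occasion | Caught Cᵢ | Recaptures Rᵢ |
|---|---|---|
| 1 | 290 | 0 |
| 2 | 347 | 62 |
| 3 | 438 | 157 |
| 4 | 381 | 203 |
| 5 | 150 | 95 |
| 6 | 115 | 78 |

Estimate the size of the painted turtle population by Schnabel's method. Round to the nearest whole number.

Marked at large before each occasion: Mᵢ = Σⱼ<ᵢ (Cⱼ − Rⱼ) → M1=0, M2=290, M3=575, M4=856, M5=1034, M6=1089
Σ MᵢCᵢ = 0·290 + 290·347 + 575·438 + 856·381 + 1034·150 + 1089·115 = 0 + 100630 + 251850 + 326136 + 155100 + 125235 = 958951
Σ Rᵢ = 0 + 62 + 157 + 203 + 95 + 78 = 595
N̂ = 958951 / 595 ≈ 1611.7 → 1612

N ≈ 1612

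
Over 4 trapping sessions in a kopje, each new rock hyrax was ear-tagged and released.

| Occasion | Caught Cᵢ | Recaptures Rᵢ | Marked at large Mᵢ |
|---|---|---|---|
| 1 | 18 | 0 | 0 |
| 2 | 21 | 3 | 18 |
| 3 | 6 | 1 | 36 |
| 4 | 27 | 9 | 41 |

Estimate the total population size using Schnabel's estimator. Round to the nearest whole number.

Σ MᵢCᵢ = 0·18 + 18·21 + 36·6 + 41·27 = 0 + 378 + 216 + 1107 = 1701
Σ Rᵢ = 0 + 3 + 1 + 9 = 13
N̂ = 1701 / 13 ≈ 130.8 → 131

N ≈ 131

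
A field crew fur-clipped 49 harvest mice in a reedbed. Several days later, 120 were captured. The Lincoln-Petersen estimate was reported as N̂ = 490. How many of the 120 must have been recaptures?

From N = M·C/R: R = M·C / N = 49·120 / 490 = 5880 / 490 = 12.

R = 12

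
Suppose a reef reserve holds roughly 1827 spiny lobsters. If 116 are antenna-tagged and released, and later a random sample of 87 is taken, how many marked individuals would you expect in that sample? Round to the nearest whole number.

The marked fraction of the population is 116/1827, so in a sample of 87 expect C·(M/N) marked.
E[R] = 116 × 87 / 1827 = 10092 / 1827 ≈ 5.5 → 6

expected recaptures ≈ 6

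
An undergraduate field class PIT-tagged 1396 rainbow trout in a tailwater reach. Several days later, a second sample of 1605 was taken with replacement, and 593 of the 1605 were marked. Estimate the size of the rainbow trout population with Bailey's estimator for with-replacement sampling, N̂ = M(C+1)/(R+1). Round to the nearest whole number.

N̂ = 1396·(1605+1)/(593+1) = 1396·1606/594 = 2241976/594 ≈ 3774.4 → 3774

N ≈ 3774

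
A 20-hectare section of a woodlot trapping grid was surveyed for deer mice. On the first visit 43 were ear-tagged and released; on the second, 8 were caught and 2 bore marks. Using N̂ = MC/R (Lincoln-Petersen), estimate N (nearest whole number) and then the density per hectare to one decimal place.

N̂ = 43·8/2 = 344/2 = 172
Density = N̂ / area = 172 / 20 ≈ 8.60 → 8.6 per hectare

density ≈ 8.6 deer mice per hectare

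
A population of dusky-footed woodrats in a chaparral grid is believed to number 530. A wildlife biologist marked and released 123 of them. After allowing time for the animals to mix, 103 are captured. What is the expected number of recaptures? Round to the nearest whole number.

expected recaptures ≈ 24

Expected recaptures E[R] = M·C / N.
E[R] = 123 × 103 / 530 = 12669 / 530 ≈ 23.9 → 24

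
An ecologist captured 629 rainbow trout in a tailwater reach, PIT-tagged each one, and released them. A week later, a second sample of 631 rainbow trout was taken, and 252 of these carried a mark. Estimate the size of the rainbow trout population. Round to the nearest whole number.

N = (629 × 631) / 252 = 396899 / 252 ≈ 1575.0 → 1575

N ≈ 1575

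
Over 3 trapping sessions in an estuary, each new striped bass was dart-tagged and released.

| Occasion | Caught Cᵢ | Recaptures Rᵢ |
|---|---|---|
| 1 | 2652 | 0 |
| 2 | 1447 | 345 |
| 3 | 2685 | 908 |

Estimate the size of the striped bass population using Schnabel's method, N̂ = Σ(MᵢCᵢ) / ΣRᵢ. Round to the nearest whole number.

Marked at large before each occasion: Mᵢ = Σⱼ<ᵢ (Cⱼ − Rⱼ) → M1=0, M2=2652, M3=3754
Σ MᵢCᵢ = 0·2652 + 2652·1447 + 3754·2685 = 0 + 3837444 + 10079490 = 13916934
Σ Rᵢ = 0 + 345 + 908 = 1253
N̂ = 13916934 / 1253 ≈ 11106.9 → 11107

N ≈ 11,107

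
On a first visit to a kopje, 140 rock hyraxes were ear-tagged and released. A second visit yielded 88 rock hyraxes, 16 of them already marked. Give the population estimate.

N = 770

If marked individuals mix randomly, R/C ≈ M/N, giving N ≈ M·C/R.
N = (140 × 88) / 16 = 12320 / 16 = 770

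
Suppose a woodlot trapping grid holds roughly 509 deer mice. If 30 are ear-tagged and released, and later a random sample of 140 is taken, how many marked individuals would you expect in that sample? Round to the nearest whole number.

The marked fraction of the population is 30/509, so in a sample of 140 expect C·(M/N) marked.
E[R] = 30 × 140 / 509 = 4200 / 509 ≈ 8.3 → 8

expected recaptures ≈ 8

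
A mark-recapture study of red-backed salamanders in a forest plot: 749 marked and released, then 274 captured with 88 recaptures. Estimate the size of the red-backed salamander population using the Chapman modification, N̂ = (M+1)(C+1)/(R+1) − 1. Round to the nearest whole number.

N̂ = (749+1)(274+1)/(88+1) − 1 = 750·275/89 − 1
= 206250/89 − 1 ≈ 2317.4 − 1 ≈ 2316.4 → 2316

N ≈ 2316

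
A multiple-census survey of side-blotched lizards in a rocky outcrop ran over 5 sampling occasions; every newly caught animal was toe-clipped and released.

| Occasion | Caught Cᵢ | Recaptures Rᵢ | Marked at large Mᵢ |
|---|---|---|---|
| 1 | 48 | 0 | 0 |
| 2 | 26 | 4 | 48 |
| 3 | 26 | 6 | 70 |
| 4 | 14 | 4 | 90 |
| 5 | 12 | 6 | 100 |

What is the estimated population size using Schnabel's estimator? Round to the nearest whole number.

Σ MᵢCᵢ = 0·48 + 48·26 + 70·26 + 90·14 + 100·12 = 0 + 1248 + 1820 + 1260 + 1200 = 5528
Σ Rᵢ = 0 + 4 + 6 + 4 + 6 = 20
N̂ = 5528 / 20 ≈ 276.4 → 276

N ≈ 276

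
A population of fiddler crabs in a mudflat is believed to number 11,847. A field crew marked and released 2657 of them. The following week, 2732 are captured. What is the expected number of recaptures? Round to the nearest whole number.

expected recaptures ≈ 613

Expected recaptures E[R] = M·C / N.
E[R] = 2657 × 2732 / 11847 = 7258924 / 11847 ≈ 612.7 → 613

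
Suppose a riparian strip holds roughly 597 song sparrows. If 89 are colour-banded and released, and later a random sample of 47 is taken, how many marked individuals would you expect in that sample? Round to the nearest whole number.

The marked fraction of the population is 89/597, so in a sample of 47 expect C·(M/N) marked.
E[R] = 89 × 47 / 597 = 4183 / 597 ≈ 7.0 → 7

expected recaptures ≈ 7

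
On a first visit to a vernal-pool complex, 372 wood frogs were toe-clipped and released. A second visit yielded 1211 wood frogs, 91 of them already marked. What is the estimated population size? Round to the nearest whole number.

N ≈ 4950

N = (372 × 1211) / 91 = 450492 / 91 ≈ 4950.46 → 4950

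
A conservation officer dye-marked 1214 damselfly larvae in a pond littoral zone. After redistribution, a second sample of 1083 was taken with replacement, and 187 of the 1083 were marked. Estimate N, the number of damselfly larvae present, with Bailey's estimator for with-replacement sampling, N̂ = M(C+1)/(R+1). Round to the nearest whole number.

N̂ = 1214·(1083+1)/(187+1) = 1214·1084/188 = 1315976/188 ≈ 6999.9 → 7000

N ≈ 7000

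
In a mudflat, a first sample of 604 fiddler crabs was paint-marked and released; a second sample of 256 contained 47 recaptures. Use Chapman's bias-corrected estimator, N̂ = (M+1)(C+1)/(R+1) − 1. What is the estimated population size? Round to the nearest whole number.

N̂ = (604+1)(256+1)/(47+1) − 1 = 605·257/48 − 1
= 155485/48 − 1 ≈ 3239.3 − 1 ≈ 3238.3 → 3238

N ≈ 3238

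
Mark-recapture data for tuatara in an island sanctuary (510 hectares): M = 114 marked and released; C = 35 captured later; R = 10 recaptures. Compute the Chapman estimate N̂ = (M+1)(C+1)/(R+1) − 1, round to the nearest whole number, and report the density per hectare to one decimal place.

density ≈ 0.7 tuatara per hectare

N̂ = 115·36/11 − 1 = 4140/11 − 1 ≈ 375.4 → 375
Density = N̂ / area = 375 / 510 ≈ 0.74 → 0.7 per hectare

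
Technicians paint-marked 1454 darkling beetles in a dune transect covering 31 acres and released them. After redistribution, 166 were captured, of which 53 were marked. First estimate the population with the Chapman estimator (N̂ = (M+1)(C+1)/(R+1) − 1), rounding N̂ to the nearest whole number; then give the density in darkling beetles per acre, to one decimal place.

N̂ = 1455·167/54 − 1 = 242985/54 − 1 ≈ 4498.7 → 4499
Density = N̂ / area = 4499 / 31 ≈ 145.13 → 145.1 per acre

density ≈ 145.1 darkling beetles per acre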